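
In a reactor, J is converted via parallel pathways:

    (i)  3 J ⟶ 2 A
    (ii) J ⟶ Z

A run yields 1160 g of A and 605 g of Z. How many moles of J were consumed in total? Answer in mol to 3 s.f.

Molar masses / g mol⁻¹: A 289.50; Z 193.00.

n(A) = 1160 / 289.50 = 4.007 mol
n(Z) = 605 / 193.00 = 3.135 mol
n(J) via (i) = (3/2)×4.007 = 6.011 mol
n(J) via (ii) = (1/1)×3.135 = 3.135 mol
total n(J) = 6.011 + 3.135 = 9.146 mol

9.15 mol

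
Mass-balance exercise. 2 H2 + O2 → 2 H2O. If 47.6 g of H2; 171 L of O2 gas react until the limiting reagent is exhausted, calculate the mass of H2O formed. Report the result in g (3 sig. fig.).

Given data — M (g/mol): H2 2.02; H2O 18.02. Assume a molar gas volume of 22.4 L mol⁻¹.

275 g

n(H2) = 47.60 / 2.02 = 23.56 mol
n(O2) = 171.0 / 22.4 = 7.634 mol
n/ν for H2 = 23.56/2 = 11.78
n/ν for O2 = 7.634/1 = 7.634
Smallest n/ν is O2 → limiting reagent.
n(H2O) = (2/1) × 7.634 = 15.27 mol
mass = 15.27 × 18.02 = 275.2 g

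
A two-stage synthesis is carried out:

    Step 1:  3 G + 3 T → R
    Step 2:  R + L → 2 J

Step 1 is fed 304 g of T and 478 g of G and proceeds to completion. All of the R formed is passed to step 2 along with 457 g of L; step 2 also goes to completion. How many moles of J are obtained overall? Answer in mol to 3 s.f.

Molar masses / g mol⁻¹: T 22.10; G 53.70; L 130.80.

Step 1:
n(T) = 304.0 / 22.10 = 13.76 mol
n(G) = 478.0 / 53.70 = 8.901 mol
n/ν → T: 4.587, G: 2.967; G is limiting.
n(R) produced = (1/3) × 8.901 = 2.967 mol
Step 2:
n(R) available = 2.967 mol
n(L) = 457.0 / 130.80 = 3.494 mol
n/ν → R: 2.967, L: 3.494; R is limiting.
n(J) = (2/1) × 2.967 = 5.934 mol

5.93 mol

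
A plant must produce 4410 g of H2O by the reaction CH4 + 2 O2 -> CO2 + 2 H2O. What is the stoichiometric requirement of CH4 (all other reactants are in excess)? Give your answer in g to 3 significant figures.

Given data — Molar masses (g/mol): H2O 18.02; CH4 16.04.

1960 g

n(H2O) = 4410 / 18.02 = 244.7 mol
n(CH4) = (1/2) × 244.7 = 122.4 mol
mass = 122.4 × 16.04 = 1963 g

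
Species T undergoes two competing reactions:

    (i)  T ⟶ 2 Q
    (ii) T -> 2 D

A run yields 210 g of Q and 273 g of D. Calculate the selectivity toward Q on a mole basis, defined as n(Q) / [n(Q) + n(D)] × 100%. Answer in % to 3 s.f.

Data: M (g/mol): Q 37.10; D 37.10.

n(Q) = 210 / 37.10 = 5.660 mol
n(D) = 273 / 37.10 = 7.358 mol
selectivity = 5.660/(5.660+7.358) × 100 = 43.48 %

43.5 %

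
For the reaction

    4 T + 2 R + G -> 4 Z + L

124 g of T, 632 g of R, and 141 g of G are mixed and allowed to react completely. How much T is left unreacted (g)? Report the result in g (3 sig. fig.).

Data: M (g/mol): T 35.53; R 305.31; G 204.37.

n(T) = 124.0 / 35.53 = 3.490 mol
n(R) = 632.0 / 305.31 = 2.070 mol
n(G) = 141.0 / 204.37 = 0.6899 mol
n/ν for T = 3.490/4 = 0.8725
n/ν for R = 2.070/2 = 1.035
n/ν for G = 0.6899/1 = 0.6899
Smallest n/ν is G → limiting reagent.
T consumed = (4/1) × 0.6899 = 2.760 mol
T remaining = 3.490 − 2.760 = 0.7300 mol
mass = 0.7300 × 35.53 = 25.94 g

25.9 g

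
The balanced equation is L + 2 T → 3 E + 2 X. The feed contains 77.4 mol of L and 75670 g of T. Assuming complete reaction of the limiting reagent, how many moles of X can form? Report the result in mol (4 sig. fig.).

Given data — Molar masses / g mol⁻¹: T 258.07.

n(L) = 77.40 mol
n(T) = 75670 / 258.07 = 293.2 mol
n/ν → L: 77.40, T: 146.6; L is limiting.
n(X) = (2/1) × 77.40 = 154.8 mol

154.8 mol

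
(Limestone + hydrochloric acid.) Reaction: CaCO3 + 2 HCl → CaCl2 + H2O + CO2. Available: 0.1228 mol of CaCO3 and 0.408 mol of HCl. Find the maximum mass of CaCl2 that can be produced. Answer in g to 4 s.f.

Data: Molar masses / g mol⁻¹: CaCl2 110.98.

13.63 g

n(CaCO3) = 0.1228 mol
n(HCl) = 0.4080 mol
n/ν → CaCO3: 0.1228, HCl: 0.2040; CaCO3 is limiting.
n(CaCl2) = (1/1) × 0.1228 = 0.1228 mol
mass = 0.1228 × 110.98 = 13.63 g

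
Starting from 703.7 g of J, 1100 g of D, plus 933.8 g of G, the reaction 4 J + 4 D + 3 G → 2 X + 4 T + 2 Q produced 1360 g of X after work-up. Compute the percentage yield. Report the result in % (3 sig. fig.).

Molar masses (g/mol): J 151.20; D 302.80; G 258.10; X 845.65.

88.5 %

n(J) = 703.7 / 151.20 = 4.654 mol
n(D) = 1100 / 302.80 = 3.633 mol
n(G) = 933.8 / 258.10 = 3.618 mol
n/ν for J = 4.654/4 = 1.164
n/ν for D = 3.633/4 = 0.9083
n/ν for G = 3.618/3 = 1.206
Smallest n/ν is D → limiting reagent.
theoretical n(X) = (2/4) × 3.633 = 1.817 mol → 1537 g
% yield = 1360 / 1537 × 100 = 88.48 %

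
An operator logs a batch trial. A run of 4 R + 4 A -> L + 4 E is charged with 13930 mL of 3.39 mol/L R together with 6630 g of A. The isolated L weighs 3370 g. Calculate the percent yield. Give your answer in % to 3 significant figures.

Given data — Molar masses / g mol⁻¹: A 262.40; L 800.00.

n(R) = 3.39 × 13930/1000 = 47.22 mol
n(A) = 6630 / 262.40 = 25.27 mol
n/ν for R = 47.22/4 = 11.81
n/ν for A = 25.27/4 = 6.318
Smallest n/ν is A → limiting reagent.
theoretical n(L) = (1/4) × 25.27 = 6.318 mol → 5054 g
% yield = 3370 / 5054 × 100 = 66.68 %

66.7 %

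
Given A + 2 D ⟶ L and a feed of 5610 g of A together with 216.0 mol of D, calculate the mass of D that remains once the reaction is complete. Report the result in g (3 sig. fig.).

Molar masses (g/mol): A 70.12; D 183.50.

n(A) = 5610 / 70.12 = 80.01 mol
n(D) = 216.0 mol
n/ν for A = 80.01/1 = 80.01
n/ν for D = 216.0/2 = 108.0
Smallest n/ν is A → limiting reagent.
D consumed = (2/1) × 80.01 = 160.0 mol
D remaining = 216.0 − 160.0 = 56.00 mol
mass = 56.00 × 183.50 = 10280 g

10300 g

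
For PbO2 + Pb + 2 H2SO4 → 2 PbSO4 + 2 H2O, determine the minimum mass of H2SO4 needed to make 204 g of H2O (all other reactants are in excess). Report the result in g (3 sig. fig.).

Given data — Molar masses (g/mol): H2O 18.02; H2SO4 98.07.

1110 g

n(H2O) = 204 / 18.02 = 11.32 mol
n(H2SO4) = (2/2) × 11.32 = 11.32 mol
mass = 11.32 × 98.07 = 1110 g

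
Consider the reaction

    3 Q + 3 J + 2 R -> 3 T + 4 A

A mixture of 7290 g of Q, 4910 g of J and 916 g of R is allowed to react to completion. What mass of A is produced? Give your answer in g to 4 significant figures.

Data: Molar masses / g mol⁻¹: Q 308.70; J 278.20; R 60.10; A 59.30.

n(Q) = 7290 / 308.70 = 23.62 mol
n(J) = 4910 / 278.20 = 17.65 mol
n(R) = 916.0 / 60.10 = 15.24 mol
n/ν → Q: 7.873, J: 5.883, R: 7.620; J is limiting.
n(A) = (4/3) × 17.65 = 23.53 mol
mass = 23.53 × 59.30 = 1395 g

1395 g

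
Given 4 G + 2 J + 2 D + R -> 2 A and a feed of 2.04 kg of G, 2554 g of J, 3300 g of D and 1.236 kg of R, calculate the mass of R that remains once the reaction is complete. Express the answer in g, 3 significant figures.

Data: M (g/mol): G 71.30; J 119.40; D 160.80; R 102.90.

n(G) = 2.040×1000 / 71.30 = 28.61 mol
n(J) = 2554 / 119.40 = 21.39 mol
n(D) = 3300 / 160.80 = 20.52 mol
n(R) = 1.236×1000 / 102.90 = 12.01 mol
n/ν for G = 28.61/4 = 7.153
n/ν for J = 21.39/2 = 10.70
n/ν for D = 20.52/2 = 10.26
n/ν for R = 12.01/1 = 12.01
Smallest n/ν is G → limiting reagent.
R consumed = (1/4) × 28.61 = 7.153 mol
R remaining = 12.01 − 7.153 = 4.857 mol
mass = 4.857 × 102.90 = 499.8 g

500 g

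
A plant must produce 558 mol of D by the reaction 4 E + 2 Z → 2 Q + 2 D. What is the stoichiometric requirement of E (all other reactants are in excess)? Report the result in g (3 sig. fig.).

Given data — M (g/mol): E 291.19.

n(D) = 558.0 mol
n(E) = (4/2) × 558.0 = 1116 mol
mass = 1116 × 291.19 = 325000 g

325000 g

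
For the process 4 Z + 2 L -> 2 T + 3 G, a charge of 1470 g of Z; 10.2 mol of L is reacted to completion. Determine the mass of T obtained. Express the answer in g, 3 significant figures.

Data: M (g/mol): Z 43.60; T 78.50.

801 g

n(Z) = 1470 / 43.60 = 33.72 mol
n(L) = 10.20 mol
n/ν for Z = 33.72/4 = 8.430
n/ν for L = 10.20/2 = 5.100
Smallest n/ν is L → limiting reagent.
n(T) = (2/2) × 10.20 = 10.20 mol
mass = 10.20 × 78.50 = 800.7 g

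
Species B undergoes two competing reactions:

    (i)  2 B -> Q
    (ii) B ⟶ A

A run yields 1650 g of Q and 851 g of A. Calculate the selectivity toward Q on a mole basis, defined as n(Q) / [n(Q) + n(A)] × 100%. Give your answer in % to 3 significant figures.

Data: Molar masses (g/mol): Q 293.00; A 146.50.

49.2 %

n(Q) = 1650 / 293.00 = 5.631 mol
n(A) = 851 / 146.50 = 5.809 mol
selectivity = 5.631/(5.631+5.809) × 100 = 49.22 %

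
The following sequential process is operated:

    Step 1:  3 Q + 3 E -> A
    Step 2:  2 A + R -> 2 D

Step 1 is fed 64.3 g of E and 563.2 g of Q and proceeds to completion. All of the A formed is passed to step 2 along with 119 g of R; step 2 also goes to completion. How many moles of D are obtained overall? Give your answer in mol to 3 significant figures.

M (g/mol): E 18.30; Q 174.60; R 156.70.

1.08 mol

Step 1:
n(E) = 64.30 / 18.30 = 3.514 mol
n(Q) = 563.2 / 174.60 = 3.226 mol
n/ν for E = 3.514/3 = 1.171
n/ν for Q = 3.226/3 = 1.075
Smallest n/ν is Q → limiting reagent.
n(A) produced = (1/3) × 3.226 = 1.075 mol
Step 2:
n(A) available = 1.075 mol
n(R) = 119.0 / 156.70 = 0.7594 mol
n/ν for A = 1.075/2 = 0.5375
n/ν for R = 0.7594/1 = 0.7594
Smallest n/ν is A → limiting reagent.
n(D) = (2/2) × 1.075 = 1.075 mol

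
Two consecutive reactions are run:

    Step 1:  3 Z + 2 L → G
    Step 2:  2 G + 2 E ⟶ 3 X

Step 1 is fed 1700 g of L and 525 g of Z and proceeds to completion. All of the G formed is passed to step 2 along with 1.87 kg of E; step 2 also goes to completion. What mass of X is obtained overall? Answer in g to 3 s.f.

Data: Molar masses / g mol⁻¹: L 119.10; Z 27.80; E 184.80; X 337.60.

Step 1:
n(L) = 1700 / 119.10 = 14.27 mol
n(Z) = 525.0 / 27.80 = 18.88 mol
n/ν for L = 14.27/2 = 7.135
n/ν for Z = 18.88/3 = 6.293
Smallest n/ν is Z → limiting reagent.
n(G) produced = (1/3) × 18.88 = 6.293 mol
Step 2:
n(G) available = 6.293 mol
n(E) = 1.870×1000 / 184.80 = 10.12 mol
n/ν for G = 6.293/2 = 3.147
n/ν for E = 10.12/2 = 5.060
Smallest n/ν is G → limiting reagent.
n(X) = (3/2) × 6.293 = 9.440 mol
mass = 9.440 × 337.60 = 3187 g

3190 g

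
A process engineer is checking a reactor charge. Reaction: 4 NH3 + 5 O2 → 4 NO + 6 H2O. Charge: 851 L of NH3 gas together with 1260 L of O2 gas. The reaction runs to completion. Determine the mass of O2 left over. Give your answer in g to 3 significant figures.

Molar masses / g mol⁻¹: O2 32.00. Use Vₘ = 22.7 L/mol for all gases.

n(NH3) = 851.0 / 22.7 = 37.49 mol
n(O2) = 1260 / 22.7 = 55.51 mol
n/ν → NH3: 9.373, O2: 11.10; NH3 is limiting.
O2 consumed = (5/4) × 37.49 = 46.86 mol
O2 remaining = 55.51 − 46.86 = 8.650 mol
mass = 8.650 × 32.00 = 276.8 g

277 g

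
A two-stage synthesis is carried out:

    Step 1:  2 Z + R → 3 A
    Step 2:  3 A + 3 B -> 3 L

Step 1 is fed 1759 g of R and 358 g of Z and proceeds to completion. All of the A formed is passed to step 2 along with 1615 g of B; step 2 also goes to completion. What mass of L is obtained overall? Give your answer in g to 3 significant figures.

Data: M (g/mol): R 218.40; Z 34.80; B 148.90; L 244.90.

2660 g

Step 1:
n(R) = 1759 / 218.40 = 8.054 mol
n(Z) = 358.0 / 34.80 = 10.29 mol
n/ν → R: 8.054, Z: 5.145; Z is limiting.
n(A) produced = (3/2) × 10.29 = 15.44 mol
Step 2:
n(A) available = 15.44 mol
n(B) = 1615 / 148.90 = 10.85 mol
n/ν → A: 5.147, B: 3.617; B is limiting.
n(L) = (3/3) × 10.85 = 10.85 mol
mass = 10.85 × 244.90 = 2657 g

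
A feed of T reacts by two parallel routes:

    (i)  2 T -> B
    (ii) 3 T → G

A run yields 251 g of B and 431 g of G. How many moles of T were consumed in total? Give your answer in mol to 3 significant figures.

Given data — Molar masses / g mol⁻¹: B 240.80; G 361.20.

n(B) = 251 / 240.80 = 1.042 mol
n(G) = 431 / 361.20 = 1.193 mol
n(T) via (i) = (2/1)×1.042 = 2.084 mol
n(T) via (ii) = (3/1)×1.193 = 3.579 mol
total n(T) = 2.084 + 3.579 = 5.663 mol

5.66 mol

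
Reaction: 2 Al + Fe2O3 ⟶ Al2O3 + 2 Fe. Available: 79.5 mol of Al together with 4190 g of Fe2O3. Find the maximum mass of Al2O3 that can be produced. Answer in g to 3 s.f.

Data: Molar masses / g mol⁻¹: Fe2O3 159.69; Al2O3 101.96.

2680 g

n(Al) = 79.50 mol
n(Fe2O3) = 4190 / 159.69 = 26.24 mol
n/ν for Al = 79.50/2 = 39.75
n/ν for Fe2O3 = 26.24/1 = 26.24
Smallest n/ν is Fe2O3 → limiting reagent.
n(Al2O3) = (1/1) × 26.24 = 26.24 mol
mass = 26.24 × 101.96 = 2675 g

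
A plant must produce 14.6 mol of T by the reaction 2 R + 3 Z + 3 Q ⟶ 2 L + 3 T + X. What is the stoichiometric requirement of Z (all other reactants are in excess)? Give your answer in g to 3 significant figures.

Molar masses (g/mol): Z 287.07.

4190 g

n(T) = 14.60 mol
n(Z) = (3/3) × 14.60 = 14.60 mol
mass = 14.60 × 287.07 = 4191 g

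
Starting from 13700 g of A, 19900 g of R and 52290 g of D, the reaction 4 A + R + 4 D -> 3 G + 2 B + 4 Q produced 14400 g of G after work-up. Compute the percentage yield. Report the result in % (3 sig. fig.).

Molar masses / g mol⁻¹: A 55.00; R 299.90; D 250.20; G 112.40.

81.7 %

n(A) = 13700 / 55.00 = 249.1 mol
n(R) = 19900 / 299.90 = 66.36 mol
n(D) = 52290 / 250.20 = 209.0 mol
n/ν for A = 249.1/4 = 62.28
n/ν for R = 66.36/1 = 66.36
n/ν for D = 209.0/4 = 52.25
Smallest n/ν is D → limiting reagent.
theoretical n(G) = (3/4) × 209.0 = 156.8 mol → 17620 g
% yield = 14400 / 17620 × 100 = 81.73 %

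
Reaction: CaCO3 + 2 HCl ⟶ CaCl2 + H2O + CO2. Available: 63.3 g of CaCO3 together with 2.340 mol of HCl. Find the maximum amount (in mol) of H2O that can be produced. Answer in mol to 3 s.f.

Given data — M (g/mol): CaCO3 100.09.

0.632 mol

n(CaCO3) = 63.30 / 100.09 = 0.6324 mol
n(HCl) = 2.340 mol
n/ν → CaCO3: 0.6324, HCl: 1.170; CaCO3 is limiting.
n(H2O) = (1/1) × 0.6324 = 0.6324 mol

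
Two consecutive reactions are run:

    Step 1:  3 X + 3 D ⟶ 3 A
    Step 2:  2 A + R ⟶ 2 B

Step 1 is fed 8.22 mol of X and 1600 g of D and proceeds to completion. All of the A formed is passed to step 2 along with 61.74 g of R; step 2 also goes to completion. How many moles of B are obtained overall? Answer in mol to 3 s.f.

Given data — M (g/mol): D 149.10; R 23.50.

5.25 mol

Step 1:
n(X) = 8.220 mol
n(D) = 1600 / 149.10 = 10.73 mol
n/ν for X = 8.220/3 = 2.740
n/ν for D = 10.73/3 = 3.577
Smallest n/ν is X → limiting reagent.
n(A) produced = (3/3) × 8.220 = 8.220 mol
Step 2:
n(A) available = 8.220 mol
n(R) = 61.74 / 23.50 = 2.627 mol
n/ν for A = 8.220/2 = 4.110
n/ν for R = 2.627/1 = 2.627
Smallest n/ν is R → limiting reagent.
n(B) = (2/1) × 2.627 = 5.254 mol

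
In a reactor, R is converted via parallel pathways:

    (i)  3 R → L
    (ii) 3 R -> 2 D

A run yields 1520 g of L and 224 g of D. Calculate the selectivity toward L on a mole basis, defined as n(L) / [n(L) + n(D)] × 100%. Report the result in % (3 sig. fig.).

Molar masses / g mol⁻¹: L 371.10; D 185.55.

n(L) = 1520 / 371.10 = 4.096 mol
n(D) = 224 / 185.55 = 1.207 mol
selectivity = 4.096/(4.096+1.207) × 100 = 77.24 %

77.2 %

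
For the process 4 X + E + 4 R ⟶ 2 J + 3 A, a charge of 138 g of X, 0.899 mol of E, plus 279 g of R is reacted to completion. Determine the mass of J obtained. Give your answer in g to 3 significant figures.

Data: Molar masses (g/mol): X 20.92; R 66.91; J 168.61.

303 g

n(X) = 138.0 / 20.92 = 6.597 mol
n(E) = 0.8990 mol
n(R) = 279.0 / 66.91 = 4.170 mol
n/ν → X: 1.649, E: 0.8990, R: 1.043; E is limiting.
n(J) = (2/1) × 0.8990 = 1.798 mol
mass = 1.798 × 168.61 = 303.2 g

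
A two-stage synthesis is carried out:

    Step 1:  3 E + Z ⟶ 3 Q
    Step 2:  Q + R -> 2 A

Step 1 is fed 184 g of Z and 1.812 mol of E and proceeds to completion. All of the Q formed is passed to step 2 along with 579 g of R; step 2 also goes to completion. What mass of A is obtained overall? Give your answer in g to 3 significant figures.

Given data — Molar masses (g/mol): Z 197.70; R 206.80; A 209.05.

758 g

Step 1:
n(Z) = 184.0 / 197.70 = 0.9307 mol
n(E) = 1.812 mol
n/ν → Z: 0.9307, E: 0.6040; E is limiting.
n(Q) produced = (3/3) × 1.812 = 1.812 mol
Step 2:
n(Q) available = 1.812 mol
n(R) = 579.0 / 206.80 = 2.800 mol
n/ν → Q: 1.812, R: 2.800; Q is limiting.
n(A) = (2/1) × 1.812 = 3.624 mol
mass = 3.624 × 209.05 = 757.6 g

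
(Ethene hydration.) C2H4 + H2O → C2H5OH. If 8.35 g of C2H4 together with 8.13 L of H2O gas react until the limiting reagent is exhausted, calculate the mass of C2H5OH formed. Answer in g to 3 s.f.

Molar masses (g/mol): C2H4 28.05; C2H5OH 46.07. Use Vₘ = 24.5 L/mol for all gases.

n(C2H4) = 8.350 / 28.05 = 0.2977 mol
n(H2O) = 8.130 / 24.5 = 0.3318 mol
n/ν for C2H4 = 0.2977/1 = 0.2977
n/ν for H2O = 0.3318/1 = 0.3318
Smallest n/ν is C2H4 → limiting reagent.
n(C2H5OH) = (1/1) × 0.2977 = 0.2977 mol
mass = 0.2977 × 46.07 = 13.72 g

13.7 g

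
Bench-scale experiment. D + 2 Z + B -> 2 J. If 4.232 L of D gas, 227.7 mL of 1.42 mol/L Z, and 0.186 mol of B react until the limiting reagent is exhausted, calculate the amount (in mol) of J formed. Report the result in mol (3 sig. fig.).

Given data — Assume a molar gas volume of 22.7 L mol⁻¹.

0.323 mol

n(D) = 4.232 / 22.7 = 0.1864 mol
n(Z) = 1.42 × 227.7/1000 = 0.3233 mol
n(B) = 0.1860 mol
n/ν → D: 0.1864, Z: 0.1617, B: 0.1860; Z is limiting.
n(J) = (2/2) × 0.3233 = 0.3233 mol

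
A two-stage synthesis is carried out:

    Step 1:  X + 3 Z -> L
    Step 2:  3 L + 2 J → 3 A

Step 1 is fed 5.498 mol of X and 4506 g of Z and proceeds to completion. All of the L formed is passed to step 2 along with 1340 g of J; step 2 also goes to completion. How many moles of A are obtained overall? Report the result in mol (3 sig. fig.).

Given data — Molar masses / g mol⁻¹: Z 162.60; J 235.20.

5.50 mol

Step 1:
n(X) = 5.498 mol
n(Z) = 4506 / 162.60 = 27.71 mol
n/ν → X: 5.498, Z: 9.237; X is limiting.
n(L) produced = (1/1) × 5.498 = 5.498 mol
Step 2:
n(L) available = 5.498 mol
n(J) = 1340 / 235.20 = 5.697 mol
n/ν → L: 1.833, J: 2.849; L is limiting.
n(A) = (3/3) × 5.498 = 5.498 mol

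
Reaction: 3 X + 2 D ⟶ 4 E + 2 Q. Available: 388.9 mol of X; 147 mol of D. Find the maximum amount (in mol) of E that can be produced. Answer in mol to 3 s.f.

n(X) = 388.9 mol
n(D) = 147.0 mol
n/ν → X: 129.6, D: 73.50; D is limiting.
n(E) = (4/2) × 147.0 = 294.0 mol

294 mol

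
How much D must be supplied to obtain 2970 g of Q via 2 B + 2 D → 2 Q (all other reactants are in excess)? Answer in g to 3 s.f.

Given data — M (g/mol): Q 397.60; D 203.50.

n(Q) = 2970 / 397.60 = 7.470 mol
n(D) = (2/2) × 7.470 = 7.470 mol
mass = 7.470 × 203.50 = 1520 g

1520 g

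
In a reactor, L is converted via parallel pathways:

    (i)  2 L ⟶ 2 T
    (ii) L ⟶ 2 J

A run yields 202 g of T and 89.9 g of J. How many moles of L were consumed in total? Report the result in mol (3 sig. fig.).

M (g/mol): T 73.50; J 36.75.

3.97 mol

n(T) = 202 / 73.50 = 2.748 mol
n(J) = 89.9 / 36.75 = 2.446 mol
n(L) via (i) = (2/2)×2.748 = 2.748 mol
n(L) via (ii) = (1/2)×2.446 = 1.223 mol
total n(L) = 2.748 + 1.223 = 3.971 mol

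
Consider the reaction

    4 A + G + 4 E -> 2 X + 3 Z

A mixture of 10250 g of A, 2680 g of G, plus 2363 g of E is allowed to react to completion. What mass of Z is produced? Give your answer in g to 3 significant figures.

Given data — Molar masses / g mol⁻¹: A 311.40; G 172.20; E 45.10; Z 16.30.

n(A) = 10250 / 311.40 = 32.92 mol
n(G) = 2680 / 172.20 = 15.56 mol
n(E) = 2363 / 45.10 = 52.39 mol
n/ν → A: 8.230, G: 15.56, E: 13.10; A is limiting.
n(Z) = (3/4) × 32.92 = 24.69 mol
mass = 24.69 × 16.30 = 402.4 g

402 g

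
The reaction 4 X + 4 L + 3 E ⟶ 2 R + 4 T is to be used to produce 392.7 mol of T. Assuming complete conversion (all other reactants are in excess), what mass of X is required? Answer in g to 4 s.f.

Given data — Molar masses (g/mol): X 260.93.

102500 g

n(T) = 392.7 mol
n(X) = (4/4) × 392.7 = 392.7 mol
mass = 392.7 × 260.93 = 102500 g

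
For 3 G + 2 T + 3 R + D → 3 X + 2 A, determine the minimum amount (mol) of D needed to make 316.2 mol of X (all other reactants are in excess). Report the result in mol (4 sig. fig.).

105.4 mol

n(X) = 316.2 mol
n(D) = (1/3) × 316.2 = 105.4 mol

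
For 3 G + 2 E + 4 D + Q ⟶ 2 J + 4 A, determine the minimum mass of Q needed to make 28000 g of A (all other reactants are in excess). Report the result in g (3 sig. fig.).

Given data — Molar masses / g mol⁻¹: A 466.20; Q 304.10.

4570 g

n(A) = 28000 / 466.20 = 60.06 mol
n(Q) = (1/4) × 60.06 = 15.02 mol
mass = 15.02 × 304.10 = 4568 g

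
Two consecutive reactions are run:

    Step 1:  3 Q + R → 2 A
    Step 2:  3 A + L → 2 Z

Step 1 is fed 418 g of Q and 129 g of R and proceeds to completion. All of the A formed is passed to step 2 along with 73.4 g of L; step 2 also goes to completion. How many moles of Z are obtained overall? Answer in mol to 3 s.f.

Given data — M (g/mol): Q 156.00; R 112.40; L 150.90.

0.973 mol

Step 1:
n(Q) = 418.0 / 156.00 = 2.679 mol
n(R) = 129.0 / 112.40 = 1.148 mol
n/ν → Q: 0.8930, R: 1.148; Q is limiting.
n(A) produced = (2/3) × 2.679 = 1.786 mol
Step 2:
n(A) available = 1.786 mol
n(L) = 73.40 / 150.90 = 0.4864 mol
n/ν → A: 0.5953, L: 0.4864; L is limiting.
n(Z) = (2/1) × 0.4864 = 0.9728 mol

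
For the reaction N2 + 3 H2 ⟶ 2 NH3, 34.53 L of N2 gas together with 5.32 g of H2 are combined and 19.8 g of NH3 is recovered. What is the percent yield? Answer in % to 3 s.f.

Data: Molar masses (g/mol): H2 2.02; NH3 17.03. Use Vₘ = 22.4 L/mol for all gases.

n(N2) = 34.53 / 22.4 = 1.542 mol
n(H2) = 5.320 / 2.02 = 2.634 mol
n/ν for N2 = 1.542/1 = 1.542
n/ν for H2 = 2.634/3 = 0.8780
Smallest n/ν is H2 → limiting reagent.
theoretical n(NH3) = (2/3) × 2.634 = 1.756 mol → 29.90 g
% yield = 19.8 / 29.90 × 100 = 66.22 %

66.2 %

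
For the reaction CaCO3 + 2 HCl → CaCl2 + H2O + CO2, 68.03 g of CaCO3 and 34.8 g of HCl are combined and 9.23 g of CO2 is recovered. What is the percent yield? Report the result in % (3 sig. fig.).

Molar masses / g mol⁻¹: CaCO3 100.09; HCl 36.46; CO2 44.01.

43.9 %

n(CaCO3) = 68.03 / 100.09 = 0.6797 mol
n(HCl) = 34.80 / 36.46 = 0.9545 mol
n/ν for CaCO3 = 0.6797/1 = 0.6797
n/ν for HCl = 0.9545/2 = 0.4773
Smallest n/ν is HCl → limiting reagent.
theoretical n(CO2) = (1/2) × 0.9545 = 0.4773 mol → 21.01 g
% yield = 9.23 / 21.01 × 100 = 43.93 %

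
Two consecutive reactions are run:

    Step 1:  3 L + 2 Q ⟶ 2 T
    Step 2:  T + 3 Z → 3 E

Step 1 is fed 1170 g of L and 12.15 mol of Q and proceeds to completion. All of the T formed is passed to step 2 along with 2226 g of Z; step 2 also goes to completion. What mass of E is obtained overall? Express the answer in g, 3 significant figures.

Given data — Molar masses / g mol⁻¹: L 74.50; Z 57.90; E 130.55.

Step 1:
n(L) = 1170 / 74.50 = 15.70 mol
n(Q) = 12.15 mol
n/ν for L = 15.70/3 = 5.233
n/ν for Q = 12.15/2 = 6.075
Smallest n/ν is L → limiting reagent.
n(T) produced = (2/3) × 15.70 = 10.47 mol
Step 2:
n(T) available = 10.47 mol
n(Z) = 2226 / 57.90 = 38.45 mol
n/ν for T = 10.47/1 = 10.47
n/ν for Z = 38.45/3 = 12.82
Smallest n/ν is T → limiting reagent.
n(E) = (3/1) × 10.47 = 31.41 mol
mass = 31.41 × 130.55 = 4101 g

4100 g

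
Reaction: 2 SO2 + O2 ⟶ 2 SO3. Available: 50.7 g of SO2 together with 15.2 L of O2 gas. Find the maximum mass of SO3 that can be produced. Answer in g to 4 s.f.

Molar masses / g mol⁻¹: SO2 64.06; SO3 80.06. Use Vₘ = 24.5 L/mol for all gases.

n(SO2) = 50.70 / 64.06 = 0.7914 mol
n(O2) = 15.20 / 24.5 = 0.6204 mol
n/ν → SO2: 0.3957, O2: 0.6204; SO2 is limiting.
n(SO3) = (2/2) × 0.7914 = 0.7914 mol
mass = 0.7914 × 80.06 = 63.36 g

63.36 g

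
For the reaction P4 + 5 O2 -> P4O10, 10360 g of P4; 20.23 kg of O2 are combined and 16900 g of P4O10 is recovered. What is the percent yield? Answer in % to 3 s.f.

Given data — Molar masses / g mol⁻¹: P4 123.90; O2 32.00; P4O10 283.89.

n(P4) = 10360 / 123.90 = 83.62 mol
n(O2) = 20.23×1000 / 32.00 = 632.2 mol
n/ν for P4 = 83.62/1 = 83.62
n/ν for O2 = 632.2/5 = 126.4
Smallest n/ν is P4 → limiting reagent.
theoretical n(P4O10) = (1/1) × 83.62 = 83.62 mol → 23740 g
% yield = 16900 / 23740 × 100 = 71.19 %

71.2 %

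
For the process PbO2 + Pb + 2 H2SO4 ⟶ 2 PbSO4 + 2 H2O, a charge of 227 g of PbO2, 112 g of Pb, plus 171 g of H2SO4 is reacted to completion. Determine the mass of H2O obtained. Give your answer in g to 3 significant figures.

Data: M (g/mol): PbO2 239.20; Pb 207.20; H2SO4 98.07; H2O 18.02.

n(PbO2) = 227.0 / 239.20 = 0.9490 mol
n(Pb) = 112.0 / 207.20 = 0.5405 mol
n(H2SO4) = 171.0 / 98.07 = 1.744 mol
n/ν → PbO2: 0.9490, Pb: 0.5405, H2SO4: 0.8720; Pb is limiting.
n(H2O) = (2/1) × 0.5405 = 1.081 mol
mass = 1.081 × 18.02 = 19.48 g

19.5 g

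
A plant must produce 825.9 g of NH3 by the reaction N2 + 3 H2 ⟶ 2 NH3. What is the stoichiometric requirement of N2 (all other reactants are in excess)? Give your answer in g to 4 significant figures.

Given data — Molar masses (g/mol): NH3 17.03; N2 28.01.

679.2 g

n(NH3) = 825.9 / 17.03 = 48.50 mol
n(N2) = (1/2) × 48.50 = 24.25 mol
mass = 24.25 × 28.01 = 679.2 g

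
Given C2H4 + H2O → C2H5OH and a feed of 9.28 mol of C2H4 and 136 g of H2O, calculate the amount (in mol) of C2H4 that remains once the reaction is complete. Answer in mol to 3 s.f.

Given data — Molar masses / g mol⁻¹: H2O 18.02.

1.73 mol

n(C2H4) = 9.280 mol
n(H2O) = 136.0 / 18.02 = 7.547 mol
n/ν → C2H4: 9.280, H2O: 7.547; H2O is limiting.
C2H4 consumed = (1/1) × 7.547 = 7.547 mol
C2H4 remaining = 9.280 − 7.547 = 1.733 mol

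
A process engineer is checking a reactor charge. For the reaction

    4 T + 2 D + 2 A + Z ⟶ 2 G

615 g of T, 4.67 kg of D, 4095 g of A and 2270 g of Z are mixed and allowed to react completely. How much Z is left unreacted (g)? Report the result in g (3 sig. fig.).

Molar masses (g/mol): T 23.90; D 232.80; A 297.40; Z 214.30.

891 g

n(T) = 615.0 / 23.90 = 25.73 mol
n(D) = 4.670×1000 / 232.80 = 20.06 mol
n(A) = 4095 / 297.40 = 13.77 mol
n(Z) = 2270 / 214.30 = 10.59 mol
n/ν → T: 6.433, D: 10.03, A: 6.885, Z: 10.59; T is limiting.
Z consumed = (1/4) × 25.73 = 6.433 mol
Z remaining = 10.59 − 6.433 = 4.157 mol
mass = 4.157 × 214.30 = 890.8 g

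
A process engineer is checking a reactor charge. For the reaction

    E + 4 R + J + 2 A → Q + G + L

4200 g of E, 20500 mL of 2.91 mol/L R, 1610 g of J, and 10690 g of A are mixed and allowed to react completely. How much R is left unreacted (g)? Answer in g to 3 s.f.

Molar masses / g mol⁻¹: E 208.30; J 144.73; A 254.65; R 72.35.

1100 g

n(E) = 4200 / 208.30 = 20.16 mol
n(R) = 2.91 × 20500/1000 = 59.66 mol
n(J) = 1610 / 144.73 = 11.12 mol
n(A) = 10690 / 254.65 = 41.98 mol
n/ν for E = 20.16/1 = 20.16
n/ν for R = 59.66/4 = 14.92
n/ν for J = 11.12/1 = 11.12
n/ν for A = 41.98/2 = 20.99
Smallest n/ν is J → limiting reagent.
R consumed = (4/1) × 11.12 = 44.48 mol
R remaining = 59.66 − 44.48 = 15.18 mol
mass = 15.18 × 72.35 = 1098 g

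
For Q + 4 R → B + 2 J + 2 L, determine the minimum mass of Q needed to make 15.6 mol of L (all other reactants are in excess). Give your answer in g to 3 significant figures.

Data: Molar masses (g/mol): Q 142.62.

n(L) = 15.60 mol
n(Q) = (1/2) × 15.60 = 7.800 mol
mass = 7.800 × 142.62 = 1112 g

1110 g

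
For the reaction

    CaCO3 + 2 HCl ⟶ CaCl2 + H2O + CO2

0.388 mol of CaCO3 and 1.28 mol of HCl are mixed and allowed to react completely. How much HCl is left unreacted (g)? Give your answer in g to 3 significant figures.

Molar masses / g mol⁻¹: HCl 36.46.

18.4 g

n(CaCO3) = 0.3880 mol
n(HCl) = 1.280 mol
n/ν for CaCO3 = 0.3880/1 = 0.3880
n/ν for HCl = 1.280/2 = 0.6400
Smallest n/ν is CaCO3 → limiting reagent.
HCl consumed = (2/1) × 0.3880 = 0.7760 mol
HCl remaining = 1.280 − 0.7760 = 0.5040 mol
mass = 0.5040 × 36.46 = 18.38 g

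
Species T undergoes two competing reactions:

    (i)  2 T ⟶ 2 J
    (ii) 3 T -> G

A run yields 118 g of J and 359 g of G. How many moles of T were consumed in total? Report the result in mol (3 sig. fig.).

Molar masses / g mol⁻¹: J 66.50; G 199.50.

7.17 mol

n(J) = 118 / 66.50 = 1.774 mol
n(G) = 359 / 199.50 = 1.799 mol
n(T) via (i) = (2/2)×1.774 = 1.774 mol
n(T) via (ii) = (3/1)×1.799 = 5.397 mol
total n(T) = 1.774 + 5.397 = 7.171 mol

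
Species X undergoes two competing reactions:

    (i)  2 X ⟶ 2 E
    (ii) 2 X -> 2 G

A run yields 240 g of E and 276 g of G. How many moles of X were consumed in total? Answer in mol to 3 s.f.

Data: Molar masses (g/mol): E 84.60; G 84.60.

n(E) = 240 / 84.60 = 2.837 mol
n(G) = 276 / 84.60 = 3.262 mol
n(X) via (i) = (2/2)×2.837 = 2.837 mol
n(X) via (ii) = (2/2)×3.262 = 3.262 mol
total n(X) = 2.837 + 3.262 = 6.099 mol

6.10 mol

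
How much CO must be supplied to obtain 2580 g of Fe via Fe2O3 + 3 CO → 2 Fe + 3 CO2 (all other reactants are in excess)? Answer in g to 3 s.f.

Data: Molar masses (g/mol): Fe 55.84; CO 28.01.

1940 g

n(Fe) = 2580 / 55.84 = 46.20 mol
n(CO) = (3/2) × 46.20 = 69.30 mol
mass = 69.30 × 28.01 = 1941 g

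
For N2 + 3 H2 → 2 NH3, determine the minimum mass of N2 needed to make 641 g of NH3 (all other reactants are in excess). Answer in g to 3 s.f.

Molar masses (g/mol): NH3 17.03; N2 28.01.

527 g

n(NH3) = 641 / 17.03 = 37.64 mol
n(N2) = (1/2) × 37.64 = 18.82 mol
mass = 18.82 × 28.01 = 527.1 g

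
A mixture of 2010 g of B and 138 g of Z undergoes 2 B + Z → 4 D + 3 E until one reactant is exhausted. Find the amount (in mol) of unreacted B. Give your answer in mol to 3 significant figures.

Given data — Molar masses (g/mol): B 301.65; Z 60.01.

2.06 mol

n(B) = 2010 / 301.65 = 6.663 mol
n(Z) = 138.0 / 60.01 = 2.300 mol
n/ν for B = 6.663/2 = 3.332
n/ν for Z = 2.300/1 = 2.300
Smallest n/ν is Z → limiting reagent.
B consumed = (2/1) × 2.300 = 4.600 mol
B remaining = 6.663 − 4.600 = 2.063 mol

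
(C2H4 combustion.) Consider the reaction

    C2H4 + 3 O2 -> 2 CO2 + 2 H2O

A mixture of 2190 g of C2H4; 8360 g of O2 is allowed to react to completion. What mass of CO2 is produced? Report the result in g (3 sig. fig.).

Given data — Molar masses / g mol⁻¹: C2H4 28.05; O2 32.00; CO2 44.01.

n(C2H4) = 2190 / 28.05 = 78.07 mol
n(O2) = 8360 / 32.00 = 261.3 mol
n/ν → C2H4: 78.07, O2: 87.10; C2H4 is limiting.
n(CO2) = (2/1) × 78.07 = 156.1 mol
mass = 156.1 × 44.01 = 6870 g

6870 g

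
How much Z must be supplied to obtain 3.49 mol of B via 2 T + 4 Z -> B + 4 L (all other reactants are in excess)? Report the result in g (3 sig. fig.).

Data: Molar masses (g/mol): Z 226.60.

3160 g

n(B) = 3.490 mol
n(Z) = (4/1) × 3.490 = 13.96 mol
mass = 13.96 × 226.60 = 3163 g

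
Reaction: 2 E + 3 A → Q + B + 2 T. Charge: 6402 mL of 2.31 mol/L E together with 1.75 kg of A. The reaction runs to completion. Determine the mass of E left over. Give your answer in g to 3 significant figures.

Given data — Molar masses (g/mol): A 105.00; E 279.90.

n(E) = 2.31 × 6402/1000 = 14.79 mol
n(A) = 1.750×1000 / 105.00 = 16.67 mol
n/ν for E = 14.79/2 = 7.395
n/ν for A = 16.67/3 = 5.557
Smallest n/ν is A → limiting reagent.
E consumed = (2/3) × 16.67 = 11.11 mol
E remaining = 14.79 − 11.11 = 3.680 mol
mass = 3.680 × 279.90 = 1030 g

1030 g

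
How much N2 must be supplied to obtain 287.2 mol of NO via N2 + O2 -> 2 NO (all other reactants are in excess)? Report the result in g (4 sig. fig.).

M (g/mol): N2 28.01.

n(NO) = 287.2 mol
n(N2) = (1/2) × 287.2 = 143.6 mol
mass = 143.6 × 28.01 = 4022 g

4022 g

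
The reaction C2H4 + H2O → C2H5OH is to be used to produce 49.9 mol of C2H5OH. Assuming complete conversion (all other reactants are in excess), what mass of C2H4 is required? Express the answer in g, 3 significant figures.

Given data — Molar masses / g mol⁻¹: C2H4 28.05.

n(C2H5OH) = 49.90 mol
n(C2H4) = (1/1) × 49.90 = 49.90 mol
mass = 49.90 × 28.05 = 1400 g

1400 g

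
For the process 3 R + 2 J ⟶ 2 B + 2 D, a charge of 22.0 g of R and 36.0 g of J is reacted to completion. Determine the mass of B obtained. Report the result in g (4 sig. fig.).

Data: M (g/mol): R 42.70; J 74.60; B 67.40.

n(R) = 22.00 / 42.70 = 0.5152 mol
n(J) = 36.00 / 74.60 = 0.4826 mol
n/ν for R = 0.5152/3 = 0.1717
n/ν for J = 0.4826/2 = 0.2413
Smallest n/ν is R → limiting reagent.
n(B) = (2/3) × 0.5152 = 0.3435 mol
mass = 0.3435 × 67.40 = 23.15 g

23.15 g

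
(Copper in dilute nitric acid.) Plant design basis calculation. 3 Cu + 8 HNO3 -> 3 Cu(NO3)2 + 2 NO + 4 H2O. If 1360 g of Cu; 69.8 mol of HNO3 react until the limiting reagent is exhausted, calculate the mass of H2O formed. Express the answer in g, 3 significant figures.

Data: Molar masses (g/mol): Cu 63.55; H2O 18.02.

514 g

n(Cu) = 1360 / 63.55 = 21.40 mol
n(HNO3) = 69.80 mol
n/ν for Cu = 21.40/3 = 7.133
n/ν for HNO3 = 69.80/8 = 8.725
Smallest n/ν is Cu → limiting reagent.
n(H2O) = (4/3) × 21.40 = 28.53 mol
mass = 28.53 × 18.02 = 514.1 g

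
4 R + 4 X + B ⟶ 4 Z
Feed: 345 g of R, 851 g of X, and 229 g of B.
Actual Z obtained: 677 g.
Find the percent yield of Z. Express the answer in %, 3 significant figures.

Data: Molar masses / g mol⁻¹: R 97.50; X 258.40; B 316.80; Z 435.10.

53.8 %

n(R) = 345.0 / 97.50 = 3.538 mol
n(X) = 851.0 / 258.40 = 3.293 mol
n(B) = 229.0 / 316.80 = 0.7229 mol
n/ν for R = 3.538/4 = 0.8845
n/ν for X = 3.293/4 = 0.8233
n/ν for B = 0.7229/1 = 0.7229
Smallest n/ν is B → limiting reagent.
theoretical n(Z) = (4/1) × 0.7229 = 2.892 mol → 1258 g
% yield = 677 / 1258 × 100 = 53.82 %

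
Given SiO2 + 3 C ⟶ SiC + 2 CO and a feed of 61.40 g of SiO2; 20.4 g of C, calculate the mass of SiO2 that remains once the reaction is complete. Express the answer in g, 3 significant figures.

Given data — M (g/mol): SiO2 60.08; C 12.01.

n(SiO2) = 61.40 / 60.08 = 1.022 mol
n(C) = 20.40 / 12.01 = 1.699 mol
n/ν → SiO2: 1.022, C: 0.5663; C is limiting.
SiO2 consumed = (1/3) × 1.699 = 0.5663 mol
SiO2 remaining = 1.022 − 0.5663 = 0.4557 mol
mass = 0.4557 × 60.08 = 27.38 g

27.4 g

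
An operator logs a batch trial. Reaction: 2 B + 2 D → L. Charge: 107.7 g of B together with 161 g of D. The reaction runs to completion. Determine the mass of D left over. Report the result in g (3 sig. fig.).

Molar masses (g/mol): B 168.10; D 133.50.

75.5 g

n(B) = 107.7 / 168.10 = 0.6407 mol
n(D) = 161.0 / 133.50 = 1.206 mol
n/ν → B: 0.3204, D: 0.6030; B is limiting.
D consumed = (2/2) × 0.6407 = 0.6407 mol
D remaining = 1.206 − 0.6407 = 0.5653 mol
mass = 0.5653 × 133.50 = 75.47 g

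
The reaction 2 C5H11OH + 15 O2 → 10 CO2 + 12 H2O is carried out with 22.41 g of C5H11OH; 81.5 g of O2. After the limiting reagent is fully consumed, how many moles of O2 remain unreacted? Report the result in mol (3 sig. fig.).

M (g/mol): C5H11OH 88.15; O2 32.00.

0.640 mol

n(C5H11OH) = 22.41 / 88.15 = 0.2542 mol
n(O2) = 81.50 / 32.00 = 2.547 mol
n/ν → C5H11OH: 0.1271, O2: 0.1698; C5H11OH is limiting.
O2 consumed = (15/2) × 0.2542 = 1.907 mol
O2 remaining = 2.547 − 1.907 = 0.6400 mol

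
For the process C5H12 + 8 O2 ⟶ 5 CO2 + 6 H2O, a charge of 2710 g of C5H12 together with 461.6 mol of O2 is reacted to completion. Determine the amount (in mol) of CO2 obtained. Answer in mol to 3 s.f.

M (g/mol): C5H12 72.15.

188 mol

n(C5H12) = 2710 / 72.15 = 37.56 mol
n(O2) = 461.6 mol
n/ν for C5H12 = 37.56/1 = 37.56
n/ν for O2 = 461.6/8 = 57.70
Smallest n/ν is C5H12 → limiting reagent.
n(CO2) = (5/1) × 37.56 = 187.8 mol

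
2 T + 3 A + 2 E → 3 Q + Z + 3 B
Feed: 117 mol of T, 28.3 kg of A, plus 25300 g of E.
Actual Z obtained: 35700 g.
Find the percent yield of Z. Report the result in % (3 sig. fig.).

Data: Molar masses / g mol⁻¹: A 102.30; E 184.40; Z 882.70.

n(T) = 117.0 mol
n(A) = 28.30×1000 / 102.30 = 276.6 mol
n(E) = 25300 / 184.40 = 137.2 mol
n/ν for T = 117.0/2 = 58.50
n/ν for A = 276.6/3 = 92.20
n/ν for E = 137.2/2 = 68.60
Smallest n/ν is T → limiting reagent.
theoretical n(Z) = (1/2) × 117.0 = 58.50 mol → 51640 g
% yield = 35700 / 51640 × 100 = 69.13 %

69.1 %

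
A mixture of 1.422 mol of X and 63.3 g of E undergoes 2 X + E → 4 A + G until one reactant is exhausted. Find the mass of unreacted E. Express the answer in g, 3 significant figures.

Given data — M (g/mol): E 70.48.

n(X) = 1.422 mol
n(E) = 63.30 / 70.48 = 0.8981 mol
n/ν for X = 1.422/2 = 0.7110
n/ν for E = 0.8981/1 = 0.8981
Smallest n/ν is X → limiting reagent.
E consumed = (1/2) × 1.422 = 0.7110 mol
E remaining = 0.8981 − 0.7110 = 0.1871 mol
mass = 0.1871 × 70.48 = 13.19 g

13.2 g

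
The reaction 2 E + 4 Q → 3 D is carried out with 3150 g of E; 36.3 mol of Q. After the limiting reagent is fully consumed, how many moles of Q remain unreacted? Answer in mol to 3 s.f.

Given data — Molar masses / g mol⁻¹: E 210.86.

n(E) = 3150 / 210.86 = 14.94 mol
n(Q) = 36.30 mol
n/ν for E = 14.94/2 = 7.470
n/ν for Q = 36.30/4 = 9.075
Smallest n/ν is E → limiting reagent.
Q consumed = (4/2) × 14.94 = 29.88 mol
Q remaining = 36.30 − 29.88 = 6.420 mol

6.42 mol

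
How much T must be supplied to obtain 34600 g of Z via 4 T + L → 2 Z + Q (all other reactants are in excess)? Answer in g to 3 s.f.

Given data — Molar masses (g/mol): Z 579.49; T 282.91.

33800 g

n(Z) = 34600 / 579.49 = 59.71 mol
n(T) = (4/2) × 59.71 = 119.4 mol
mass = 119.4 × 282.91 = 33780 g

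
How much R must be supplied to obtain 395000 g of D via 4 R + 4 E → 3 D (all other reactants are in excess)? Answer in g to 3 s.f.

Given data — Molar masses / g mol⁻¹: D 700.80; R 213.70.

n(D) = 395000 / 700.80 = 563.6 mol
n(R) = (4/3) × 563.6 = 751.5 mol
mass = 751.5 × 213.70 = 160600 g

161000 g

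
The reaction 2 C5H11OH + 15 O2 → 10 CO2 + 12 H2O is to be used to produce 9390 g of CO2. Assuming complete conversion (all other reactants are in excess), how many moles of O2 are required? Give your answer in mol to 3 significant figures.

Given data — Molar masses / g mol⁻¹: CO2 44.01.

320 mol

n(CO2) = 9390 / 44.01 = 213.4 mol
n(O2) = (15/10) × 213.4 = 320.1 mol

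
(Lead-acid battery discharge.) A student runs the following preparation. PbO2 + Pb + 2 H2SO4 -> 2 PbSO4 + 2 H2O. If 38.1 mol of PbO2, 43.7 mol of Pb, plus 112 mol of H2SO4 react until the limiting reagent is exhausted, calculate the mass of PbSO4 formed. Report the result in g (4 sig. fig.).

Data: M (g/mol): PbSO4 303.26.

n(PbO2) = 38.10 mol
n(Pb) = 43.70 mol
n(H2SO4) = 112.0 mol
n/ν for PbO2 = 38.10/1 = 38.10
n/ν for Pb = 43.70/1 = 43.70
n/ν for H2SO4 = 112.0/2 = 56.00
Smallest n/ν is PbO2 → limiting reagent.
n(PbSO4) = (2/1) × 38.10 = 76.20 mol
mass = 76.20 × 303.26 = 23110 g

23110 g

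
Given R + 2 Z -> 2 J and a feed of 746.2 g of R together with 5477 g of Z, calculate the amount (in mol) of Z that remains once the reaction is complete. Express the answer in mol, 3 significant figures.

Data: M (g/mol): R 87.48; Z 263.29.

3.74 mol

n(R) = 746.2 / 87.48 = 8.530 mol
n(Z) = 5477 / 263.29 = 20.80 mol
n/ν for R = 8.530/1 = 8.530
n/ν for Z = 20.80/2 = 10.40
Smallest n/ν is R → limiting reagent.
Z consumed = (2/1) × 8.530 = 17.06 mol
Z remaining = 20.80 − 17.06 = 3.740 mol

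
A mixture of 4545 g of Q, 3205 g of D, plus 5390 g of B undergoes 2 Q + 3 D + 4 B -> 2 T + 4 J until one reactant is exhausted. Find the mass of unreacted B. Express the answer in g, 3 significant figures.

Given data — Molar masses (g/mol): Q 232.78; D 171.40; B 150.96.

1630 g

n(Q) = 4545 / 232.78 = 19.52 mol
n(D) = 3205 / 171.40 = 18.70 mol
n(B) = 5390 / 150.96 = 35.70 mol
n/ν → Q: 9.760, D: 6.233, B: 8.925; D is limiting.
B consumed = (4/3) × 18.70 = 24.93 mol
B remaining = 35.70 − 24.93 = 10.77 mol
mass = 10.77 × 150.96 = 1626 g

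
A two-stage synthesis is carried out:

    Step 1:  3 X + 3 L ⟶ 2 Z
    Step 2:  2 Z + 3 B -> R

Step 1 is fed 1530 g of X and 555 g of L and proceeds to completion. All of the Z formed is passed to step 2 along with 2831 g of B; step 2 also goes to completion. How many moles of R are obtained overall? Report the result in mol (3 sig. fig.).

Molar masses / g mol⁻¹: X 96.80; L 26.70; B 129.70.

Step 1:
n(X) = 1530 / 96.80 = 15.81 mol
n(L) = 555.0 / 26.70 = 20.79 mol
n/ν for X = 15.81/3 = 5.270
n/ν for L = 20.79/3 = 6.930
Smallest n/ν is X → limiting reagent.
n(Z) produced = (2/3) × 15.81 = 10.54 mol
Step 2:
n(Z) available = 10.54 mol
n(B) = 2831 / 129.70 = 21.83 mol
n/ν for Z = 10.54/2 = 5.270
n/ν for B = 21.83/3 = 7.277
Smallest n/ν is Z → limiting reagent.
n(R) = (1/2) × 10.54 = 5.270 mol

5.27 mol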